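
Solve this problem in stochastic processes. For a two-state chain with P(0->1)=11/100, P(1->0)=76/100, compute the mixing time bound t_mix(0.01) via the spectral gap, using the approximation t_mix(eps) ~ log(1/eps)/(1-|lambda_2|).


lambda_2 = |1 - p01 - p10| = |1 - 0.1100 - 0.7600| = 0.1300
t_mix ~ log(1/eps)/(1 - |lambda_2|)
= log(100)/(1 - 0.1300) = 4.6052/0.8700
= 5.2933

5.2933


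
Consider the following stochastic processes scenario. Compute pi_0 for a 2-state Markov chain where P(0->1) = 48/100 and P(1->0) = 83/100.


Stationary distribution: pi_0 = p10/(p01+p10), pi_1 = p01/(p01+p10)
p01 = 0.4800, p10 = 0.8300
pi_0 = 0.6336

0.6336


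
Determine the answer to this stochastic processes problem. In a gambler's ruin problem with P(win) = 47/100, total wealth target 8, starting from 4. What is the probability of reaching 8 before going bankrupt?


Gambler's ruin formula:
r = q/p = 0.5300/0.4700 = 1.1277
P(win) = (1 - r^i)/(1 - r^N)
= (1 - 1.1277^4)/(1 - 1.1277^8)
= 0.3821

0.3821


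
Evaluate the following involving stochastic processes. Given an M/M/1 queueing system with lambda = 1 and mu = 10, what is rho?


rho = lambda/mu
= 1/10
= 0.1000

0.1000


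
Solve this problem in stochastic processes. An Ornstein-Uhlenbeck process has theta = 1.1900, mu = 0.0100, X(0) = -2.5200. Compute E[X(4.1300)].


E[X(t)] = mu + (X(0) - mu)*exp(-theta*t)
= 0.0100 + (-2.5200 - 0.0100)*exp(-1.1900*4.1300)
= 0.0100 + -2.5300 * 0.0073
= -0.0086

-0.0086


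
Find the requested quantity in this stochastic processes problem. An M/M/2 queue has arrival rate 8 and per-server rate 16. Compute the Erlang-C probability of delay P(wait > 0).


a = lambda/mu = 0.5000
rho = a/c = 0.2500
Erlang-C formula applied:
C(c,a) = 0.1000

0.1000


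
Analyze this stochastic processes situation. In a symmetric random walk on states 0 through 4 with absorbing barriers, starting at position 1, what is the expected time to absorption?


For symmetric RW on 0,...,N with absorbing barriers, E(i) = i*(N-i)
E(1) = 1 * 3 = 3

3


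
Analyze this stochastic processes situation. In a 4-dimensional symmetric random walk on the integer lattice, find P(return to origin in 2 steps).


P(return in 2 steps) = P(reverse first step) = 1/(2d)
= 1/8
= 0.1250

0.1250


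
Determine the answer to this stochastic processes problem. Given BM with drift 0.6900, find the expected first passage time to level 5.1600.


Expected first passage time = a/mu
= 5.1600/0.6900
= 7.4783

7.4783


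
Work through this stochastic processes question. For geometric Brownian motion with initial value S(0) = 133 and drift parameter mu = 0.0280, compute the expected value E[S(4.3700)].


E[S(t)] = S(0) * exp(mu * t)
= 133 * exp(0.0280 * 4.3700)
= 133 * 1.1302
= 150.3114

150.3114


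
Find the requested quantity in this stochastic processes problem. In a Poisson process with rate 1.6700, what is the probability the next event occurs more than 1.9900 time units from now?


P(X > t) = exp(-lambda * t)
= exp(-1.6700 * 1.9900)
= exp(-3.3233) = 0.0360

0.0360


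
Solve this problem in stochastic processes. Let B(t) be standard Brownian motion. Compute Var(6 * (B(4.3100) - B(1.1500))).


Var(alpha*(B(t)-B(s))) = alpha^2 * (t-s)
= 6^2 * (4.3100 - 1.1500)
= 36 * 3.1600
= 113.7600

113.7600


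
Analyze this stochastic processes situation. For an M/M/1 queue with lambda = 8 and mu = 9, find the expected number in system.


rho = 8/9 = 0.8889
L = rho/(1-rho)
= 0.8889/0.1111
= 8.0000

8.0000


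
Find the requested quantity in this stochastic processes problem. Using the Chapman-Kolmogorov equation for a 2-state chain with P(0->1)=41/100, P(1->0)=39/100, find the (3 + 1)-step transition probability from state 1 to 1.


P^4 = P^3 * P^1
Computing via matrix multiplication of the transition matrix.
Entry (1,1) of P^4 = 0.5133

0.5133


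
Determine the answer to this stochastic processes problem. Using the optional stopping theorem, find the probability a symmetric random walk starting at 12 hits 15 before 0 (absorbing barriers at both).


By optional stopping theorem: E(M at tau) = M(0) = 12
P(hit 15)*15 + P(hit 0)*0 = 12
P(hit 15) = (12 - 0)/(15 - 0) = 4/5 = 0.8000

0.8000


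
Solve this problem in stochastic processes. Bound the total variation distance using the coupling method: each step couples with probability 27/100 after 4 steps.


TV distance bound <= (1-delta)^n
= (1 - 0.2700)^4
= 0.7300^4
= 0.2840

0.2840


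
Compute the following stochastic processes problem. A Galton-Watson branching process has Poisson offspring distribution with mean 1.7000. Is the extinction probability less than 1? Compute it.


Since mu = 1.7000 > 1, extinction prob q < 1.
Solve s = exp(mu*(s-1)) iteratively.
q = 0.3088

0.3088


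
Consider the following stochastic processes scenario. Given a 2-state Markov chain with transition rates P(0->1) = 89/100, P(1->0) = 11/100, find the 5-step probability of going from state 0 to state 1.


Computing P^5 by matrix multiplication.
P = [[0.1100, 0.8900], [0.1100, 0.8900]]
After raising P to the power 5:
P^5(0,1) = 0.8900

0.8900


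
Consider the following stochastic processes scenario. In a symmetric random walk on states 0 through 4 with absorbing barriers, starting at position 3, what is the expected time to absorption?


For symmetric RW on 0,...,N with absorbing barriers, E(i) = i*(N-i)
E(3) = 3 * 1 = 3

3


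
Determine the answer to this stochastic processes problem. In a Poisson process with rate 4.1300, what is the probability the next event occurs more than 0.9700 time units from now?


P(X > t) = exp(-lambda * t)
= exp(-4.1300 * 0.9700)
= exp(-4.0061) = 0.0182

0.0182


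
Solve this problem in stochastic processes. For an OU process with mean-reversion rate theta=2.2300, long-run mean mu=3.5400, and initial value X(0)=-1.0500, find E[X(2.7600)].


E[X(t)] = mu + (X(0) - mu)*exp(-theta*t)
= 3.5400 + (-1.0500 - 3.5400)*exp(-2.2300*2.7600)
= 3.5400 + -4.5900 * 0.0021
= 3.5303

3.5303


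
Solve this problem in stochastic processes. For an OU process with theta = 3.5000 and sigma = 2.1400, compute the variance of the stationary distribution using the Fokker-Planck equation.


Stationary variance = sigma^2 / (2*theta)
= 2.1400^2 / (2*3.5000)
= 4.5796 / 7.0000
= 0.6542

0.6542


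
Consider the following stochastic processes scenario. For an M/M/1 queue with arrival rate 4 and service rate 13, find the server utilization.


rho = lambda/mu
= 4/13
= 0.3077

0.3077


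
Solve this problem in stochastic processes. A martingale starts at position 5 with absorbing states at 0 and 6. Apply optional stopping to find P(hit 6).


By optional stopping theorem: E(M at tau) = M(0) = 5
P(hit 6)*6 + P(hit 0)*0 = 5
P(hit 6) = (5 - 0)/(6 - 0) = 5/6 = 0.8333

0.8333


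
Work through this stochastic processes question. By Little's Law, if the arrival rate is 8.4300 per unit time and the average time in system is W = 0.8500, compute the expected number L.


Little's Law: L = lambda * W
= 8.4300 * 0.8500
= 7.1655

7.1655


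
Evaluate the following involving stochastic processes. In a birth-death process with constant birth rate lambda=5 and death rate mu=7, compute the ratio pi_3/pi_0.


For birth-death process, pi_n/pi_0 = (lambda/mu)^n
= (5/7)^3
= 0.3644

0.3644


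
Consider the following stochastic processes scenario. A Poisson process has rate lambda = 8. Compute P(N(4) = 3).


P(N(t)=k) = (lambda*t)^k * exp(-lambda*t) / k!
lambda*t = 32
= 32^3 * exp(-32) / 3!
= 32768 * 1.2664e-14 / 6
= 6.9163e-11

6.9163e-11


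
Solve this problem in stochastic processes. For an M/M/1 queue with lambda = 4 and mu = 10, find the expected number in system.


rho = 4/10 = 0.4000
L = rho/(1-rho)
= 0.4000/0.6000
= 0.6667

0.6667


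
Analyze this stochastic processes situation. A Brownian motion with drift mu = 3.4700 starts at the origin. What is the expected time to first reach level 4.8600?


Expected first passage time = a/mu
= 4.8600/3.4700
= 1.4006

1.4006


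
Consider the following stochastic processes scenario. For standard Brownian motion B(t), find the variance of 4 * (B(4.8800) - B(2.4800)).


Var(alpha*(B(t)-B(s))) = alpha^2 * (t-s)
= 4^2 * (4.8800 - 2.4800)
= 16 * 2.4000
= 38.4000

38.4000


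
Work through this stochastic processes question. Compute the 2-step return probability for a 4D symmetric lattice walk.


P(return in 2 steps) = P(reverse first step) = 1/(2d)
= 1/8
= 0.1250

0.1250


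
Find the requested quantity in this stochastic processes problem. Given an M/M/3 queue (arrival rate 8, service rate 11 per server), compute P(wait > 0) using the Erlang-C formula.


a = lambda/mu = 0.7273
rho = a/c = 0.2424
Erlang-C formula applied:
C(c,a) = 0.0408

0.0408


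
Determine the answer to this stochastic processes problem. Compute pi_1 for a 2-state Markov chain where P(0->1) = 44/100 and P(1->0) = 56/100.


Stationary distribution: pi_0 = p10/(p01+p10), pi_1 = p01/(p01+p10)
p01 = 0.4400, p10 = 0.5600
pi_1 = 0.4400

0.4400


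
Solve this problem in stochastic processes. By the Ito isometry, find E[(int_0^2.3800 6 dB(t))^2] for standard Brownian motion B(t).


By Ito isometry: E[(int f dB)^2] = int f^2 dt
= 6^2 * 2.3800
= 36 * 2.3800 = 85.6800

85.6800


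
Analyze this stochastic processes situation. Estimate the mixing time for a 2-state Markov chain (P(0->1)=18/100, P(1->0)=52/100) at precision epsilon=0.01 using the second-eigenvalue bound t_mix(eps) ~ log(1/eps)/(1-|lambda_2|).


lambda_2 = |1 - p01 - p10| = |1 - 0.1800 - 0.5200| = 0.3000
t_mix ~ log(1/eps)/(1 - |lambda_2|)
= log(100)/(1 - 0.3000) = 4.6052/0.7000
= 6.5788

6.5788


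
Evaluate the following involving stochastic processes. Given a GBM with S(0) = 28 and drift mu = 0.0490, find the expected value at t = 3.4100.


E[S(t)] = S(0) * exp(mu * t)
= 28 * exp(0.0490 * 3.4100)
= 28 * 1.1819
= 33.0921

33.0921


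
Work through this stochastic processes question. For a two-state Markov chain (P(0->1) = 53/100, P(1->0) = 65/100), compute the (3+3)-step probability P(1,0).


P^6 = P^3 * P^3
Computing via matrix multiplication of the transition matrix.
Entry (1,0) of P^6 = 0.5508

0.5508


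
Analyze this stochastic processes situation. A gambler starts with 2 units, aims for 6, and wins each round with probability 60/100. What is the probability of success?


Gambler's ruin formula:
r = q/p = 0.4000/0.6000 = 0.6667
P(win) = (1 - r^i)/(1 - r^N)
= (1 - 0.6667^2)/(1 - 0.6667^6)
= 0.6090

0.6090


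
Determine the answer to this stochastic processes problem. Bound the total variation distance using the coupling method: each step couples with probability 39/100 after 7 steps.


TV distance bound <= (1-delta)^n
= (1 - 0.3900)^7
= 0.6100^7
= 0.0314

0.0314


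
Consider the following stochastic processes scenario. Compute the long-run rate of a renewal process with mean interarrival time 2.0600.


Long-run renewal rate = 1/E(X)
= 1/2.0600
= 0.4854

0.4854


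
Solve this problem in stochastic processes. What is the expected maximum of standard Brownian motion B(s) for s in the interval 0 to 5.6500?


E(max B(s)) = sqrt(2t/pi)
= sqrt(2*5.6500/pi)
= sqrt(3.5969)
= 1.8965

1.8965


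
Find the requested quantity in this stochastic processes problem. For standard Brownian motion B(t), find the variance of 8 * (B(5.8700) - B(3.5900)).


Var(alpha*(B(t)-B(s))) = alpha^2 * (t-s)
= 8^2 * (5.8700 - 3.5900)
= 64 * 2.2800
= 145.9200

145.9200


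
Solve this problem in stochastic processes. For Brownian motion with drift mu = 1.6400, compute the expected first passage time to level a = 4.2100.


Expected first passage time = a/mu
= 4.2100/1.6400
= 2.5671

2.5671


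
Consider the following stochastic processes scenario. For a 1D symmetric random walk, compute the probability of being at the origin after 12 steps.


P(S(12) = 0) = C(12,6) / 4^6
= 924 / 4096
= 0.2256

0.2256


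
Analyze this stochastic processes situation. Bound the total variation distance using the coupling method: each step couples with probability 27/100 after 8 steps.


TV distance bound <= (1-delta)^n
= (1 - 0.2700)^8
= 0.7300^8
= 0.0806

0.0806


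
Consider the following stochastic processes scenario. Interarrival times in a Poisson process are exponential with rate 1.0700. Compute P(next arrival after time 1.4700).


P(X > t) = exp(-lambda * t)
= exp(-1.0700 * 1.4700)
= exp(-1.5729) = 0.2074

0.2074


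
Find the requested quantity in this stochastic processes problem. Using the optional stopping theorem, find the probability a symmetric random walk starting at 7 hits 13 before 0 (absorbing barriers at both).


By optional stopping theorem: E(M at tau) = M(0) = 7
P(hit 13)*13 + P(hit 0)*0 = 7
P(hit 13) = (7 - 0)/(13 - 0) = 7/13 = 0.5385

0.5385


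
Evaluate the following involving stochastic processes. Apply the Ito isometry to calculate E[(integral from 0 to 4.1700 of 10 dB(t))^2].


By Ito isometry: E[(int f dB)^2] = int f^2 dt
= 10^2 * 4.1700
= 100 * 4.1700 = 417.0000

417.0000


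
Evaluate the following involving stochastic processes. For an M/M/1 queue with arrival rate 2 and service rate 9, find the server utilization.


rho = lambda/mu
= 2/9
= 0.2222

0.2222


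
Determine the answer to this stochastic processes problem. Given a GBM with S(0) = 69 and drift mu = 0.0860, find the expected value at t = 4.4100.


E[S(t)] = S(0) * exp(mu * t)
= 69 * exp(0.0860 * 4.4100)
= 69 * 1.4612
= 100.8230

100.8230


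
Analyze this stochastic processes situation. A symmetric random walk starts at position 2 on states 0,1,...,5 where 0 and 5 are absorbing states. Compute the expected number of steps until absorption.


For symmetric RW on 0,...,N with absorbing barriers, E(i) = i*(N-i)
E(2) = 2 * 3 = 6

6


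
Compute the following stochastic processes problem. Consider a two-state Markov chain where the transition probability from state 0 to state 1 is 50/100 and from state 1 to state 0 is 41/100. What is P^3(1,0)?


Computing P^3 by matrix multiplication.
P = [[0.5000, 0.5000], [0.4100, 0.5900]]
After raising P to the power 3:
P^3(1,0) = 0.4502

0.4502


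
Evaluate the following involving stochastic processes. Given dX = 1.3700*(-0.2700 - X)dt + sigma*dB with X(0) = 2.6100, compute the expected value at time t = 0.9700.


E[X(t)] = mu + (X(0) - mu)*exp(-theta*t)
= -0.2700 + (2.6100 - -0.2700)*exp(-1.3700*0.9700)
= -0.2700 + 2.8800 * 0.2648
= 0.4925

0.4925


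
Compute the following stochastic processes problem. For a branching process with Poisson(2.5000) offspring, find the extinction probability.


Since mu = 2.5000 > 1, extinction prob q < 1.
Solve s = exp(mu*(s-1)) iteratively.
q = 0.1074

0.1074


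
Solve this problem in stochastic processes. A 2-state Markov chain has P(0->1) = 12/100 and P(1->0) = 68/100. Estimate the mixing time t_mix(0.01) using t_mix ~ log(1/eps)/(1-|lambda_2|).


lambda_2 = |1 - p01 - p10| = |1 - 0.1200 - 0.6800| = 0.2000
t_mix ~ log(1/eps)/(1 - |lambda_2|)
= log(100)/(1 - 0.2000) = 4.6052/0.8000
= 5.7565

5.7565


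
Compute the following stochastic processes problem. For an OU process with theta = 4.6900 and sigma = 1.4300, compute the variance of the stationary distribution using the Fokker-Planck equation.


Stationary variance = sigma^2 / (2*theta)
= 1.4300^2 / (2*4.6900)
= 2.0449 / 9.3800
= 0.2180

0.2180


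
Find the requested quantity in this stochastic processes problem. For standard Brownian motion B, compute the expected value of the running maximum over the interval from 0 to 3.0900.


E(max B(s)) = sqrt(2t/pi)
= sqrt(2*3.0900/pi)
= sqrt(1.9672)
= 1.4026

1.4026


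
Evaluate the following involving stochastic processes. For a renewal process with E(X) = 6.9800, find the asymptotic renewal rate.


Long-run renewal rate = 1/E(X)
= 1/6.9800
= 0.1433

0.1433


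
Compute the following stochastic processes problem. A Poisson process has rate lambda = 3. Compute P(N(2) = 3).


P(N(t)=k) = (lambda*t)^k * exp(-lambda*t) / k!
lambda*t = 6
= 6^3 * exp(-6) / 3!
= 216 * 0.0025 / 6
= 0.0892

0.0892


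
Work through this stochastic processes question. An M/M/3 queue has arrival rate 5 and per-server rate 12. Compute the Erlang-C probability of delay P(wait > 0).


a = lambda/mu = 0.4167
rho = a/c = 0.1389
Erlang-C formula applied:
C(c,a) = 0.0092

0.0092


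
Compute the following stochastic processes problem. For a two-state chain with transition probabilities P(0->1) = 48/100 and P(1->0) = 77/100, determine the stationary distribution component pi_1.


Stationary distribution: pi_0 = p10/(p01+p10), pi_1 = p01/(p01+p10)
p01 = 0.4800, p10 = 0.7700
pi_1 = 0.3840

0.3840


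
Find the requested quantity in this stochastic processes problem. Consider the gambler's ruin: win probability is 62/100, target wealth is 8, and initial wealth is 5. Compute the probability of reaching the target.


Gambler's ruin formula:
r = q/p = 0.3800/0.6200 = 0.6129
P(win) = (1 - r^i)/(1 - r^N)
= (1 - 0.6129^5)/(1 - 0.6129^8)
= 0.9321

0.9321


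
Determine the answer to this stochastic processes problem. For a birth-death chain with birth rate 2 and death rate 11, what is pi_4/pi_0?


For birth-death process, pi_n/pi_0 = (lambda/mu)^n
= (2/11)^4
= 0.0011

0.0011


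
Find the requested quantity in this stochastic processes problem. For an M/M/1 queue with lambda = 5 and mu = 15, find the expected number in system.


rho = 5/15 = 0.3333
L = rho/(1-rho)
= 0.3333/0.6667
= 0.5000

0.5000


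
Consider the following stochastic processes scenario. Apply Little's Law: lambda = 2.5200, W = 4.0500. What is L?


Little's Law: L = lambda * W
= 2.5200 * 4.0500
= 10.2060

10.2060


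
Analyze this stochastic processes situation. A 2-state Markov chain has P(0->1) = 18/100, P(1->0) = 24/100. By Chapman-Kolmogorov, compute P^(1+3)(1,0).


P^4 = P^1 * P^3
Computing via matrix multiplication of the transition matrix.
Entry (1,0) of P^4 = 0.5068

0.5068


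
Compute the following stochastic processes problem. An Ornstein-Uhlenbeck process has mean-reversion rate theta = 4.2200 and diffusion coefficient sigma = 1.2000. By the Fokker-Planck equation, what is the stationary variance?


Stationary variance = sigma^2 / (2*theta)
= 1.2000^2 / (2*4.2200)
= 1.4400 / 8.4400
= 0.1706

0.1706


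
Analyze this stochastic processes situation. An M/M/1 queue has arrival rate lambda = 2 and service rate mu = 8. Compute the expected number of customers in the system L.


rho = 2/8 = 0.2500
L = rho/(1-rho)
= 0.2500/0.7500
= 0.3333

0.3333


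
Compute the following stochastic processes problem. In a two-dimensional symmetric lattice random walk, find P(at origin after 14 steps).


P = C(14,7)^2 / 4^14
= 3432^2 / 268435456
= 11778624 / 268435456
= 0.0439

0.0439


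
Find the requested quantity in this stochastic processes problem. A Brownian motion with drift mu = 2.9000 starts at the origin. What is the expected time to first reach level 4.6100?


Expected first passage time = a/mu
= 4.6100/2.9000
= 1.5897

1.5897


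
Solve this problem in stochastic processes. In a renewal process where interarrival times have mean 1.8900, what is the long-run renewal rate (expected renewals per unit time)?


Long-run renewal rate = 1/E(X)
= 1/1.8900
= 0.5291

0.5291


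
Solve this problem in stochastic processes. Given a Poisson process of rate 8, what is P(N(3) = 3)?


P(N(t)=k) = (lambda*t)^k * exp(-lambda*t) / k!
lambda*t = 24
= 24^3 * exp(-24) / 3!
= 13824 * 3.7751e-11 / 6
= 8.6979e-08

8.6979e-08


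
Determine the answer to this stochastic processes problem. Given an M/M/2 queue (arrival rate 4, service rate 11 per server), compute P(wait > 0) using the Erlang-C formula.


a = lambda/mu = 0.3636
rho = a/c = 0.1818
Erlang-C formula applied:
C(c,a) = 0.0559

0.0559


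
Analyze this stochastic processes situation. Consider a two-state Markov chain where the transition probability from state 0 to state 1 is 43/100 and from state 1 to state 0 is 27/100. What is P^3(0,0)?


Computing P^3 by matrix multiplication.
P = [[0.5700, 0.4300], [0.2700, 0.7300]]
After raising P to the power 3:
P^3(0,0) = 0.4023

0.4023


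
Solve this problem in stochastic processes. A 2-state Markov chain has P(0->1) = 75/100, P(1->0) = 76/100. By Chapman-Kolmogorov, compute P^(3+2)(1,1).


P^5 = P^3 * P^2
Computing via matrix multiplication of the transition matrix.
Entry (1,1) of P^5 = 0.4793

0.4793


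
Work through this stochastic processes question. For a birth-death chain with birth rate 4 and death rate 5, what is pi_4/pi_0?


For birth-death process, pi_n/pi_0 = (lambda/mu)^n
= (4/5)^4
= 0.4096

0.4096


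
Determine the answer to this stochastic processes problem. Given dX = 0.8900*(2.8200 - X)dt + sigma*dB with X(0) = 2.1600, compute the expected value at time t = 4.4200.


E[X(t)] = mu + (X(0) - mu)*exp(-theta*t)
= 2.8200 + (2.1600 - 2.8200)*exp(-0.8900*4.4200)
= 2.8200 + -0.6600 * 0.0196
= 2.8071

2.8071


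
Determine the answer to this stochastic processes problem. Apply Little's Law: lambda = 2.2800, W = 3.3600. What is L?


Little's Law: L = lambda * W
= 2.2800 * 3.3600
= 7.6608

7.6608


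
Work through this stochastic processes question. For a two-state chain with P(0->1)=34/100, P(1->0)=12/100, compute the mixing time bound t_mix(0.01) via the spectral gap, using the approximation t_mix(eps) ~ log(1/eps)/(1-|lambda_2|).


lambda_2 = |1 - p01 - p10| = |1 - 0.3400 - 0.1200| = 0.5400
t_mix ~ log(1/eps)/(1 - |lambda_2|)
= log(100)/(1 - 0.5400) = 4.6052/0.4600
= 10.0112

10.0112


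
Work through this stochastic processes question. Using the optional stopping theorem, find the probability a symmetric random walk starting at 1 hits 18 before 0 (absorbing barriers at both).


By optional stopping theorem: E(M at tau) = M(0) = 1
P(hit 18)*18 + P(hit 0)*0 = 1
P(hit 18) = (1 - 0)/(18 - 0) = 1/18 = 0.0556

0.0556


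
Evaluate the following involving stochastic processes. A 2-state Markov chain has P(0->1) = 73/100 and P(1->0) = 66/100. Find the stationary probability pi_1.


Stationary distribution: pi_0 = p10/(p01+p10), pi_1 = p01/(p01+p10)
p01 = 0.7300, p10 = 0.6600
pi_1 = 0.5252

0.5252


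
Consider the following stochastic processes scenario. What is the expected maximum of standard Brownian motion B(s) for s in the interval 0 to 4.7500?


E(max B(s)) = sqrt(2t/pi)
= sqrt(2*4.7500/pi)
= sqrt(3.0239)
= 1.7389

1.7389


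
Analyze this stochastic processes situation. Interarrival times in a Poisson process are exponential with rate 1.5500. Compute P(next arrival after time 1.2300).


P(X > t) = exp(-lambda * t)
= exp(-1.5500 * 1.2300)
= exp(-1.9065) = 0.1486

0.1486


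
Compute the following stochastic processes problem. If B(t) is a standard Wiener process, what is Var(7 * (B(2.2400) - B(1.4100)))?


Var(alpha*(B(t)-B(s))) = alpha^2 * (t-s)
= 7^2 * (2.2400 - 1.4100)
= 49 * 0.8300
= 40.6700

40.6700


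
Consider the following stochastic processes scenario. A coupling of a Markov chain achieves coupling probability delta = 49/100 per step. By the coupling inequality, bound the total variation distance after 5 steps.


TV distance bound <= (1-delta)^n
= (1 - 0.4900)^5
= 0.5100^5
= 0.0345

0.0345


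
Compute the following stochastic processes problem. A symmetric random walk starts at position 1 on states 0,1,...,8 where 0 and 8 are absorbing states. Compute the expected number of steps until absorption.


For symmetric RW on 0,...,N with absorbing barriers, E(i) = i*(N-i)
E(1) = 1 * 7 = 7

7


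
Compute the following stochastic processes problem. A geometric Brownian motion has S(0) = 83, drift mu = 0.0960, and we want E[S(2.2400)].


E[S(t)] = S(0) * exp(mu * t)
= 83 * exp(0.0960 * 2.2400)
= 83 * 1.2399
= 102.9127

102.9127


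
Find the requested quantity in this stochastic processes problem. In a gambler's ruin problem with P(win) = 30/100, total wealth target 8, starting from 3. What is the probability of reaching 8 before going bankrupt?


Gambler's ruin formula:
r = q/p = 0.7000/0.3000 = 2.3333
P(win) = (1 - r^i)/(1 - r^N)
= (1 - 2.3333^3)/(1 - 2.3333^8)
= 0.0133

0.0133


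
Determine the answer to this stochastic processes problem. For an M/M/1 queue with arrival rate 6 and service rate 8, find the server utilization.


rho = lambda/mu
= 6/8
= 0.7500

0.7500


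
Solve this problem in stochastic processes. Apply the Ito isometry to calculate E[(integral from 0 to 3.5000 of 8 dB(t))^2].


By Ito isometry: E[(int f dB)^2] = int f^2 dt
= 8^2 * 3.5000
= 64 * 3.5000 = 224.0000

224.0000


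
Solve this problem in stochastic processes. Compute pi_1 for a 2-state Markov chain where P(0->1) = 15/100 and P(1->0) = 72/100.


Stationary distribution: pi_0 = p10/(p01+p10), pi_1 = p01/(p01+p10)
p01 = 0.1500, p10 = 0.7200
pi_1 = 0.1724

0.1724


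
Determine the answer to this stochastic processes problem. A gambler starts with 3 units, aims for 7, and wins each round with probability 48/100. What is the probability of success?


Gambler's ruin formula:
r = q/p = 0.5200/0.4800 = 1.0833
P(win) = (1 - r^i)/(1 - r^N)
= (1 - 1.0833^3)/(1 - 1.0833^7)
= 0.3613

0.3613


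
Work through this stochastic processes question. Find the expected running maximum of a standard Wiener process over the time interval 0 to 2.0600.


E(max B(s)) = sqrt(2t/pi)
= sqrt(2*2.0600/pi)
= sqrt(1.3114)
= 1.1452

1.1452


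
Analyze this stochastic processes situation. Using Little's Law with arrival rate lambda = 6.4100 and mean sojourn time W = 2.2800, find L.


Little's Law: L = lambda * W
= 6.4100 * 2.2800
= 14.6148

14.6148


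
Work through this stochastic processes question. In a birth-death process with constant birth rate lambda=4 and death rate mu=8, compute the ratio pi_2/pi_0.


For birth-death process, pi_n/pi_0 = (lambda/mu)^n
= (4/8)^2
= 0.2500

0.2500


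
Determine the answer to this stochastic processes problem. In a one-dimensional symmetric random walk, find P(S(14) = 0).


P(S(14) = 0) = C(14,7) / 4^7
= 3432 / 16384
= 0.2095

0.2095


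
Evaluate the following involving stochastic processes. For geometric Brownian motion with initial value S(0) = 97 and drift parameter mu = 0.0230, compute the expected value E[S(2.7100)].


E[S(t)] = S(0) * exp(mu * t)
= 97 * exp(0.0230 * 2.7100)
= 97 * 1.0643
= 103.2384

103.2384


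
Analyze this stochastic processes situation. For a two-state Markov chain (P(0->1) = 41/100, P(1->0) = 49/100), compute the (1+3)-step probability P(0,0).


P^4 = P^1 * P^3
Computing via matrix multiplication of the transition matrix.
Entry (0,0) of P^4 = 0.5445

0.5445


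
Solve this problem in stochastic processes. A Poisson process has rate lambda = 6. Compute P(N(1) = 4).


P(N(t)=k) = (lambda*t)^k * exp(-lambda*t) / k!
lambda*t = 6
= 6^4 * exp(-6) / 4!
= 1296 * 0.0025 / 24
= 0.1339

0.1339


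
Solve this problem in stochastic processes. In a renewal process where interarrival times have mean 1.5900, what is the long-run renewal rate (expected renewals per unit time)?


Long-run renewal rate = 1/E(X)
= 1/1.5900
= 0.6289

0.6289


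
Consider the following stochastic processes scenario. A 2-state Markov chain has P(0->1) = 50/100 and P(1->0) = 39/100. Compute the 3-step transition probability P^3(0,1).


Computing P^3 by matrix multiplication.
P = [[0.5000, 0.5000], [0.3900, 0.6100]]
After raising P to the power 3:
P^3(0,1) = 0.5610

0.5610


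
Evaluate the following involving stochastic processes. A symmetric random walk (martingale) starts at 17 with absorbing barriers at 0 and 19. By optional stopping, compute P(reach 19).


By optional stopping theorem: E(M at tau) = M(0) = 17
P(hit 19)*19 + P(hit 0)*0 = 17
P(hit 19) = (17 - 0)/(19 - 0) = 17/19 = 0.8947

0.8947


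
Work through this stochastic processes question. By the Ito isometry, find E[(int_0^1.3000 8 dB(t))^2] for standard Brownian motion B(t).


By Ito isometry: E[(int f dB)^2] = int f^2 dt
= 8^2 * 1.3000
= 64 * 1.3000 = 83.2000

83.2000


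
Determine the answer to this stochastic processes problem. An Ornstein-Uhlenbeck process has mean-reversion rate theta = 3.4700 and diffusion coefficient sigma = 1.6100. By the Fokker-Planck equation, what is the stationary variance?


Stationary variance = sigma^2 / (2*theta)
= 1.6100^2 / (2*3.4700)
= 2.5921 / 6.9400
= 0.3735

0.3735


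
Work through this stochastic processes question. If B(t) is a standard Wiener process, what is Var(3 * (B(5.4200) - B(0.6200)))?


Var(alpha*(B(t)-B(s))) = alpha^2 * (t-s)
= 3^2 * (5.4200 - 0.6200)
= 9 * 4.8000
= 43.2000

43.2000


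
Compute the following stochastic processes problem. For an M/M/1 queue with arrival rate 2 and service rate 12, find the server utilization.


rho = lambda/mu
= 2/12
= 0.1667

0.1667


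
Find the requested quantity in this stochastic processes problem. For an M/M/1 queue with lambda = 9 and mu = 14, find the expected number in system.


rho = 9/14 = 0.6429
L = rho/(1-rho)
= 0.6429/0.3571
= 1.8000

1.8000


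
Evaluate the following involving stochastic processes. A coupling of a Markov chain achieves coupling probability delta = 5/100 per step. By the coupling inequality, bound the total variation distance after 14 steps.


TV distance bound <= (1-delta)^n
= (1 - 0.0500)^14
= 0.9500^14
= 0.4877

0.4877


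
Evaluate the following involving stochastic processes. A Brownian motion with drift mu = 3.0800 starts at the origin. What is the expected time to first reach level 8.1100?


Expected first passage time = a/mu
= 8.1100/3.0800
= 2.6331

2.6331


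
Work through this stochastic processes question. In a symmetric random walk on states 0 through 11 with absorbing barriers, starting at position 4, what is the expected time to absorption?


For symmetric RW on 0,...,N with absorbing barriers, E(i) = i*(N-i)
E(4) = 4 * 7 = 28

28


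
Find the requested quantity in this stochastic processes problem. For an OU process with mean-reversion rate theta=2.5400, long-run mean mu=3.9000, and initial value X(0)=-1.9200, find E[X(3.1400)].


E[X(t)] = mu + (X(0) - mu)*exp(-theta*t)
= 3.9000 + (-1.9200 - 3.9000)*exp(-2.5400*3.1400)
= 3.9000 + -5.8200 * 3.4375e-04
= 3.8980

3.8980


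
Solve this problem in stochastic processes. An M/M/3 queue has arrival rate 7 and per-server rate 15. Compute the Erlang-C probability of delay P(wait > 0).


a = lambda/mu = 0.4667
rho = a/c = 0.1556
Erlang-C formula applied:
C(c,a) = 0.0126

0.0126


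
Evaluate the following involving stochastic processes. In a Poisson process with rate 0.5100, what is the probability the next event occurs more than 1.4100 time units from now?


P(X > t) = exp(-lambda * t)
= exp(-0.5100 * 1.4100)
= exp(-0.7191) = 0.4872

0.4872


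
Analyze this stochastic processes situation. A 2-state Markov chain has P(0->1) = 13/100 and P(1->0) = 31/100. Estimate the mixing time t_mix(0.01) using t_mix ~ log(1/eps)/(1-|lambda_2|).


lambda_2 = |1 - p01 - p10| = |1 - 0.1300 - 0.3100| = 0.5600
t_mix ~ log(1/eps)/(1 - |lambda_2|)
= log(100)/(1 - 0.5600) = 4.6052/0.4400
= 10.4663

10.4663


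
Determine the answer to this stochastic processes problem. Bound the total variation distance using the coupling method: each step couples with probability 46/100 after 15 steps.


TV distance bound <= (1-delta)^n
= (1 - 0.4600)^15
= 0.5400^15
= 9.6807e-05

9.6807e-05


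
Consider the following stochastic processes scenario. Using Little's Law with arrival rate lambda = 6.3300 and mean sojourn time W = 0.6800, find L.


Little's Law: L = lambda * W
= 6.3300 * 0.6800
= 4.3044

4.3044


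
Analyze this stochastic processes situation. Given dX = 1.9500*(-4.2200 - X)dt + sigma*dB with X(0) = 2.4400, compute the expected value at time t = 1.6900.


E[X(t)] = mu + (X(0) - mu)*exp(-theta*t)
= -4.2200 + (2.4400 - -4.2200)*exp(-1.9500*1.6900)
= -4.2200 + 6.6600 * 0.0370
= -3.9733

-3.9733


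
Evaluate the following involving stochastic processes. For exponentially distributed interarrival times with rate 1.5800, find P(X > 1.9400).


P(X > t) = exp(-lambda * t)
= exp(-1.5800 * 1.9400)
= exp(-3.0652) = 0.0466

0.0466


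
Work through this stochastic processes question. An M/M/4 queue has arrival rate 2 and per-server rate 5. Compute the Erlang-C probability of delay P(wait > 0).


a = lambda/mu = 0.4000
rho = a/c = 0.1000
Erlang-C formula applied:
C(c,a) = 7.9444e-04

7.9444e-04


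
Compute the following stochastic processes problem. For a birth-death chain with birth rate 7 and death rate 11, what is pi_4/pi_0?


For birth-death process, pi_n/pi_0 = (lambda/mu)^n
= (7/11)^4
= 0.1640

0.1640


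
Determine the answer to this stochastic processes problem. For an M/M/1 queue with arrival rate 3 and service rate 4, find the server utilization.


rho = lambda/mu
= 3/4
= 0.7500

0.7500


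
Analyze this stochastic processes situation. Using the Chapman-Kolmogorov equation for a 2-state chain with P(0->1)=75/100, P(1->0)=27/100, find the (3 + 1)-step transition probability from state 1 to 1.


P^4 = P^3 * P^1
Computing via matrix multiplication of the transition matrix.
Entry (1,1) of P^4 = 0.7353

0.7353


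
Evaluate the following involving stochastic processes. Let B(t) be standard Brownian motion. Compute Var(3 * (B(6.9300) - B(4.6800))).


Var(alpha*(B(t)-B(s))) = alpha^2 * (t-s)
= 3^2 * (6.9300 - 4.6800)
= 9 * 2.2500
= 20.2500

20.2500


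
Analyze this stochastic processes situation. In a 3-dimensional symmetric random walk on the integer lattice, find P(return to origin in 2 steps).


P(return in 2 steps) = P(reverse first step) = 1/(2d)
= 1/6
= 0.1667

0.1667


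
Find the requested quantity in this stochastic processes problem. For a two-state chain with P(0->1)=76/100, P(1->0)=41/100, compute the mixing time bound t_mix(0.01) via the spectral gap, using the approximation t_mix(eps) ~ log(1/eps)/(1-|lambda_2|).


lambda_2 = |1 - p01 - p10| = |1 - 0.7600 - 0.4100| = 0.1700
t_mix ~ log(1/eps)/(1 - |lambda_2|)
= log(100)/(1 - 0.1700) = 4.6052/0.8300
= 5.5484

5.5484


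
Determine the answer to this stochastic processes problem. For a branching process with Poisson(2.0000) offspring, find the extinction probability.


Since mu = 2.0000 > 1, extinction prob q < 1.
Solve s = exp(mu*(s-1)) iteratively.
q = 0.2032

0.2032


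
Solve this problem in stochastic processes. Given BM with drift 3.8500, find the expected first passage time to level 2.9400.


Expected first passage time = a/mu
= 2.9400/3.8500
= 0.7636

0.7636


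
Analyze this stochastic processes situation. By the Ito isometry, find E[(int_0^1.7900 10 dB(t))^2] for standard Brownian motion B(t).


By Ito isometry: E[(int f dB)^2] = int f^2 dt
= 10^2 * 1.7900
= 100 * 1.7900 = 179.0000

179.0000


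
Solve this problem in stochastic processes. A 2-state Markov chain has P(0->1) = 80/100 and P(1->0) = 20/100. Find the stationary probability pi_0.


Stationary distribution: pi_0 = p10/(p01+p10), pi_1 = p01/(p01+p10)
p01 = 0.8000, p10 = 0.2000
pi_0 = 0.2000

0.2000


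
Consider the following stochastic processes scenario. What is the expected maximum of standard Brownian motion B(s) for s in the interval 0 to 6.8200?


E(max B(s)) = sqrt(2t/pi)
= sqrt(2*6.8200/pi)
= sqrt(4.3417)
= 2.0837

2.0837


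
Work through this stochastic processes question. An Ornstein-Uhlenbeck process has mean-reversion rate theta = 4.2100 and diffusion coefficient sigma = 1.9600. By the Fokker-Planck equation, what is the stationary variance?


Stationary variance = sigma^2 / (2*theta)
= 1.9600^2 / (2*4.2100)
= 3.8416 / 8.4200
= 0.4562

0.4562


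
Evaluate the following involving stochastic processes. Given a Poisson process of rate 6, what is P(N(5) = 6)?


P(N(t)=k) = (lambda*t)^k * exp(-lambda*t) / k!
lambda*t = 30
= 30^6 * exp(-30) / 6!
= 729000000 * 9.3576e-14 / 720
= 9.4746e-08

9.4746e-08


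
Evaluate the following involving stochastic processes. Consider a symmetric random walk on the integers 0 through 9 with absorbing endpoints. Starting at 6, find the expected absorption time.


For symmetric RW on 0,...,N with absorbing barriers, E(i) = i*(N-i)
E(6) = 6 * 3 = 18

18


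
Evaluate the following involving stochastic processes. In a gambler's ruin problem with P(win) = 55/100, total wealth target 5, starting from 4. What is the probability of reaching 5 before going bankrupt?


Gambler's ruin formula:
r = q/p = 0.4500/0.5500 = 0.8182
P(win) = (1 - r^i)/(1 - r^N)
= (1 - 0.8182^4)/(1 - 0.8182^5)
= 0.8714

0.8714


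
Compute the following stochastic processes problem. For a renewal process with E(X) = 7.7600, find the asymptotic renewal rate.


Long-run renewal rate = 1/E(X)
= 1/7.7600
= 0.1289

0.1289


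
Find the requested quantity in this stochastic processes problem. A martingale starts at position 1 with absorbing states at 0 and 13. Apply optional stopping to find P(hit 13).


By optional stopping theorem: E(M at tau) = M(0) = 1
P(hit 13)*13 + P(hit 0)*0 = 1
P(hit 13) = (1 - 0)/(13 - 0) = 1/13 = 0.0769

0.0769


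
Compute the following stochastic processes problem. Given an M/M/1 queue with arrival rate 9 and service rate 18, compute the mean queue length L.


rho = 9/18 = 0.5000
L = rho/(1-rho)
= 0.5000/0.5000
= 1.0000

1.0000


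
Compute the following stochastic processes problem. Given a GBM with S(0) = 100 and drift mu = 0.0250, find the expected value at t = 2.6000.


E[S(t)] = S(0) * exp(mu * t)
= 100 * exp(0.0250 * 2.6000)
= 100 * 1.0672
= 106.7159

106.7159


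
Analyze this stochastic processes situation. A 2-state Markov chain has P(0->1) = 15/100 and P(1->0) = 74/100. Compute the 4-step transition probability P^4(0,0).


Computing P^4 by matrix multiplication.
P = [[0.8500, 0.1500], [0.7400, 0.2600]]
After raising P to the power 4:
P^4(0,0) = 0.8315

0.8315


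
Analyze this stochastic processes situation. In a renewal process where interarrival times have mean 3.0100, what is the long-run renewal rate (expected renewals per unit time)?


Long-run renewal rate = 1/E(X)
= 1/3.0100
= 0.3322

0.3322


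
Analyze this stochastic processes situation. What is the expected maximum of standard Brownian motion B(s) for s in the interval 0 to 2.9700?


E(max B(s)) = sqrt(2t/pi)
= sqrt(2*2.9700/pi)
= sqrt(1.8908)
= 1.3750

1.3750


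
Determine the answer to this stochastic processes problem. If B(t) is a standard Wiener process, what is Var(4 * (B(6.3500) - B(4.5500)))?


Var(alpha*(B(t)-B(s))) = alpha^2 * (t-s)
= 4^2 * (6.3500 - 4.5500)
= 16 * 1.8000
= 28.8000

28.8000


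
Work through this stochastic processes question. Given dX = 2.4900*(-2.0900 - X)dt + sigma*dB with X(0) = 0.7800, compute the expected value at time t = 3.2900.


E[X(t)] = mu + (X(0) - mu)*exp(-theta*t)
= -2.0900 + (0.7800 - -2.0900)*exp(-2.4900*3.2900)
= -2.0900 + 2.8700 * 2.7683e-04
= -2.0892

-2.0892


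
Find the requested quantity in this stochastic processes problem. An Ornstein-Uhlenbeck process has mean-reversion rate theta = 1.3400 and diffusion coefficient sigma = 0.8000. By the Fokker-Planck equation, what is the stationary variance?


Stationary variance = sigma^2 / (2*theta)
= 0.8000^2 / (2*1.3400)
= 0.6400 / 2.6800
= 0.2388

0.2388


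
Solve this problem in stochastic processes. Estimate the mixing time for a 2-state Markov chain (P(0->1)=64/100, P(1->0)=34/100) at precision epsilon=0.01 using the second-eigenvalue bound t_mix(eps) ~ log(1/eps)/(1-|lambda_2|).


lambda_2 = |1 - p01 - p10| = |1 - 0.6400 - 0.3400| = 0.0200
t_mix ~ log(1/eps)/(1 - |lambda_2|)
= log(100)/(1 - 0.0200) = 4.6052/0.9800
= 4.6992

4.6992
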